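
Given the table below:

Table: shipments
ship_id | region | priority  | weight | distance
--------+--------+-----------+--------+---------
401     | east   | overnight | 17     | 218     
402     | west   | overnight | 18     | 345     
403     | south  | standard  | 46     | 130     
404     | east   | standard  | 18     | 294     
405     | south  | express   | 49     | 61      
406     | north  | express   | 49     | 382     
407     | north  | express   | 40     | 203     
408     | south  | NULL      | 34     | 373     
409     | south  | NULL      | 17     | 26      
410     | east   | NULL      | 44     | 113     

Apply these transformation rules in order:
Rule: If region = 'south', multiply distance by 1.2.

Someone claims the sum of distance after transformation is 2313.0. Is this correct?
No, the correct result is 2263.0.

Step 1: Calculate the correct sum after transformation
Step 2: Apply multiplier 1.2 to records where region = 'south'
Step 3: Correct result = 2263.0
Step 4: Claimed result = 2313.0
Step 5: 2263.0 ≠ 2313.0
Conclusion: The claimed result is incorrect. The correct answer is 2263.0.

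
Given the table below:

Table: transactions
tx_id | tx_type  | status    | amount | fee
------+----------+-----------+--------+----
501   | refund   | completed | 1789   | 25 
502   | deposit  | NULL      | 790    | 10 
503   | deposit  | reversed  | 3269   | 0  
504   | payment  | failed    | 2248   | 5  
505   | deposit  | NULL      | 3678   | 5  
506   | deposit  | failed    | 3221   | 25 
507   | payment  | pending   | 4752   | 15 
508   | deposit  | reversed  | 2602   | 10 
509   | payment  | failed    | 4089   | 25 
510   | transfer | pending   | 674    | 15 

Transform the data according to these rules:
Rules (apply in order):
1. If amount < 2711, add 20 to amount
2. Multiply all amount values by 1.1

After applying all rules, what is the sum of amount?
29933.2

Step 1: Apply Rule 1 - Add 20 to records with amount < 2711
  - 5 records affected: 8103 + (5 × 20) = 8203
  - Unaffected records: 19009
  - Sum after Rule 1: 27212
Step 2: Apply Rule 2 - Multiply all by 1.1
  - 27212 × 1.1 = 29933.2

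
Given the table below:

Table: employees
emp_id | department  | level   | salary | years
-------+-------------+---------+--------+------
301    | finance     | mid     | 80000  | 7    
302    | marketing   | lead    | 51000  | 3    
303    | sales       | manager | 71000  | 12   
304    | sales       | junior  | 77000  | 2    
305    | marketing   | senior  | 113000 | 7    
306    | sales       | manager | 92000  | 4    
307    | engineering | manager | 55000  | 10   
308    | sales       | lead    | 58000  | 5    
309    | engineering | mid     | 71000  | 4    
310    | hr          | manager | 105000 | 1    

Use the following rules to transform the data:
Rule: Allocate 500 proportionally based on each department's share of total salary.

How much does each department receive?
engineering: 81.5, finance: 51.75, hr: 67.92, marketing: 106.08, sales: 192.76

Step 1: Calculate total salary = 773000
Step 2: Calculate each department's proportion:
  engineering: 126000/773000 = 16.30% → 81.5
  finance: 80000/773000 = 10.35% → 51.75
  hr: 105000/773000 = 13.58% → 67.92
  marketing: 164000/773000 = 21.22% → 106.08
  sales: 298000/773000 = 38.55% → 192.76
Step 3: Verify: sum of allocations ≈ 500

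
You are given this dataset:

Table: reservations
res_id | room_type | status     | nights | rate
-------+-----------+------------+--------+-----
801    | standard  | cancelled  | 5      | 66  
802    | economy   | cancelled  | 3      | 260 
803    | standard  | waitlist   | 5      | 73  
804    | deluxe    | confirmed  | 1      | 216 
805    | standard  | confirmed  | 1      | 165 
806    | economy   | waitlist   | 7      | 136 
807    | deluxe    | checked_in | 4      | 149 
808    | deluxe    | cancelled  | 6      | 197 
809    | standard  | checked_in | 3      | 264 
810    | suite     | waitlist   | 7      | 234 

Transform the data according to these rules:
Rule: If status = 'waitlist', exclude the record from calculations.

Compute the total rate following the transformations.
1317

Step 1: Identify records where status = 'waitlist'
Step 2: The excluded records sum to 443
Step 3: Original total rate = 1760
Step 4: Remaining total = 1760 - 443 = 1317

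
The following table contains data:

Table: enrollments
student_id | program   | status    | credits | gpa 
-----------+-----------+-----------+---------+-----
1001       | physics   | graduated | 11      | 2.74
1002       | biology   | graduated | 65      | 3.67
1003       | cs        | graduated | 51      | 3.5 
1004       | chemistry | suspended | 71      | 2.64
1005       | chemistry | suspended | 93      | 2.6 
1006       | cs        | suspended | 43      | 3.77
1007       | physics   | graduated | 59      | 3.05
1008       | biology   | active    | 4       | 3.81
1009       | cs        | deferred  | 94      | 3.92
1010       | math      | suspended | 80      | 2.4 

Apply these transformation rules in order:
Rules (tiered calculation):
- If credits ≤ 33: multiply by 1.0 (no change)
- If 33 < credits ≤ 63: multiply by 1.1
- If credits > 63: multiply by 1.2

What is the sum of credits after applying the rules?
666.9

Step 1: Tier 1 (credits ≤ 33): 2 records, sum = 15 × 1.0 = 15.0
Step 2: Tier 2 (33 < credits ≤ 63): 3 records, sum = 153 × 1.1 = 168.3
Step 3: Tier 3 (credits > 63): 5 records, sum = 403 × 1.2 = 483.6
Step 4: Final sum = 15.0 + 168.3 + 483.6 = 666.9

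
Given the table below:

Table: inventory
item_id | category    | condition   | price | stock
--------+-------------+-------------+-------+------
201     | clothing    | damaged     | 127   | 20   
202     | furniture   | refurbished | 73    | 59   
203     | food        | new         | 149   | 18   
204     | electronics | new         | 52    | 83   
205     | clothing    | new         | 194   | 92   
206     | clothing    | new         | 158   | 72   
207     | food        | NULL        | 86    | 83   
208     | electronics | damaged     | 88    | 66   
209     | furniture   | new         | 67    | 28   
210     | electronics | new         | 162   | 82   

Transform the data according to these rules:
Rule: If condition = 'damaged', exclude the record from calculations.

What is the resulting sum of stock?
517

Step 1: Identify records where condition = 'damaged'
Step 2: The excluded records sum to 86
Step 3: Original total stock = 603
Step 4: Remaining total = 603 - 86 = 517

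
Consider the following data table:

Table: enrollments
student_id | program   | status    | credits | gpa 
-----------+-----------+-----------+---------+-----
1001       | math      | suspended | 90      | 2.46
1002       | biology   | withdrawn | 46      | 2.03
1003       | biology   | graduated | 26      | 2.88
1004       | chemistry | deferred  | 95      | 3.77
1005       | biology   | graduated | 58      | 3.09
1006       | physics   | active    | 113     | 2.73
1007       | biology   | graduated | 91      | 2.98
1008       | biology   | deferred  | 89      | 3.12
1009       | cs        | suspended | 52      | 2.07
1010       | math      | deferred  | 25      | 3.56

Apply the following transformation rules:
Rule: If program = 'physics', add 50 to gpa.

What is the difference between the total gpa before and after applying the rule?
50.0

Step 1: Original sum of gpa = 28.69
Step 2: 1 records have program = 'physics'
Step 3: Each affected record changes by 50
Step 4: Total change = 1 × 50 = 50
Step 5: New sum = 28.69 + 50 = 78.69
Step 6: Difference = |78.69 - 28.69| = 50.0
        (Sum increased by 50.0)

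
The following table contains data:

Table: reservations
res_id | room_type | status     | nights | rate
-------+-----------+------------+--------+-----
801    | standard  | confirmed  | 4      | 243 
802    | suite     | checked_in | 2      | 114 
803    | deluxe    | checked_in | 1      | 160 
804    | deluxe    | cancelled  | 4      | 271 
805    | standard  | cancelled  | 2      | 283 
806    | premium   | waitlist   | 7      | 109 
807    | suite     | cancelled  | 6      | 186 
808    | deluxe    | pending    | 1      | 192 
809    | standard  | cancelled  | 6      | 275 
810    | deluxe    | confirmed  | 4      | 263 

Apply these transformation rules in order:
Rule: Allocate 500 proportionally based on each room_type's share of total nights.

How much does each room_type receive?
deluxe: 135.14, premium: 94.59, standard: 162.16, suite: 108.11

Step 1: Calculate total nights = 37
Step 2: Calculate each room_type's proportion:
  deluxe: 10/37 = 27.03% → 135.14
  premium: 7/37 = 18.92% → 94.59
  standard: 12/37 = 32.43% → 162.16
  suite: 8/37 = 21.62% → 108.11
Step 3: Verify: sum of allocations ≈ 500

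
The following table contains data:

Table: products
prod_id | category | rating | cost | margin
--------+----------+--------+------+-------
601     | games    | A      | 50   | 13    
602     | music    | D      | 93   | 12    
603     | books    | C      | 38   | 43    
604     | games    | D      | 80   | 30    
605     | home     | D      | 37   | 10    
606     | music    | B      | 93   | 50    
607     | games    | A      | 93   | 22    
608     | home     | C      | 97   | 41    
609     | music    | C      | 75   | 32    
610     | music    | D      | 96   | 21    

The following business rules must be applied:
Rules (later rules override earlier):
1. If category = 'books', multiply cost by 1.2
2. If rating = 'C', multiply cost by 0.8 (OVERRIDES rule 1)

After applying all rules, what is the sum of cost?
710.0

Step 1: Rule 2 takes priority for records with rating = 'C'
  - 3 records: 210 × 0.8 = 168.0
Step 2: Rule 1 applies to remaining records with category = 'books'
  - 0 records: 0 × 1.2 = 0.0
Step 3: Other records unchanged: 542
Step 4: Final sum = 168.0 + 0.0 + 542 = 710.0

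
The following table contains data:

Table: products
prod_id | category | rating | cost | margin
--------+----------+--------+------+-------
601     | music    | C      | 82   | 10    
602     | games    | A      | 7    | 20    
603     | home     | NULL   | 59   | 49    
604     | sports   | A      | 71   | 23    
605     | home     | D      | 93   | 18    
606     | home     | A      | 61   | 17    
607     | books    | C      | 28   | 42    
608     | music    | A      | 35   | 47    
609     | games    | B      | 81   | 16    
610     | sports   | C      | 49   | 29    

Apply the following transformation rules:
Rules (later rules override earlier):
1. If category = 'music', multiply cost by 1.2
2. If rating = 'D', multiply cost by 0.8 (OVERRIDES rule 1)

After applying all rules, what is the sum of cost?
570.8

Step 1: Rule 2 takes priority for records with rating = 'D'
  - 1 records: 93 × 0.8 = 74.4
Step 2: Rule 1 applies to remaining records with category = 'music'
  - 2 records: 117 × 1.2 = 140.4
Step 3: Other records unchanged: 356
Step 4: Final sum = 74.4 + 140.4 + 356 = 570.8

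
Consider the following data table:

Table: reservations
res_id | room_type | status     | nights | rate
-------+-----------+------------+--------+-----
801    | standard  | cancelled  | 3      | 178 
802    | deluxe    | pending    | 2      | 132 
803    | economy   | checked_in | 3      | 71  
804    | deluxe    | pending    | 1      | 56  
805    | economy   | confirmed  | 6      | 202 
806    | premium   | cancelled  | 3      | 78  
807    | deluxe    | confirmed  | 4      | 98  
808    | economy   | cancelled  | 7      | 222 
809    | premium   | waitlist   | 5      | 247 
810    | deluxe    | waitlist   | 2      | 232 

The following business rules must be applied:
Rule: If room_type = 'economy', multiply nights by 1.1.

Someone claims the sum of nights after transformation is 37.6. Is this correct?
Yes, the result is correct.

Step 1: Calculate the correct sum after transformation
Step 2: Apply multiplier 1.1 to records where room_type = 'economy'
Step 3: Correct result = 37.6
Step 4: Claimed result = 37.6
Step 5: 37.6 = 37.6 ✓
Conclusion: The claimed result is correct.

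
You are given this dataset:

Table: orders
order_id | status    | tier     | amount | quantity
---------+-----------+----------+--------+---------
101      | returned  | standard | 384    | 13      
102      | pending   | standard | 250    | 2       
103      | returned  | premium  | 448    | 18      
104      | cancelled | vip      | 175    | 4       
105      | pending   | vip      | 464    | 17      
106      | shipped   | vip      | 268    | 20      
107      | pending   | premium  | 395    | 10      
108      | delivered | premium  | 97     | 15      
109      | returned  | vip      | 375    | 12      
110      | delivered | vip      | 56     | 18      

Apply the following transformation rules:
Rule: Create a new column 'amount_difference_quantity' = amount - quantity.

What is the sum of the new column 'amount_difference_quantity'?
2783

Step 1: For each record, compute amount - quantity
Example calculations:
  384 - 13 = 371
  250 - 2 = 248
  448 - 18 = 430
  ...
Step 2: Sum all derived values
Step 3: Total = 2783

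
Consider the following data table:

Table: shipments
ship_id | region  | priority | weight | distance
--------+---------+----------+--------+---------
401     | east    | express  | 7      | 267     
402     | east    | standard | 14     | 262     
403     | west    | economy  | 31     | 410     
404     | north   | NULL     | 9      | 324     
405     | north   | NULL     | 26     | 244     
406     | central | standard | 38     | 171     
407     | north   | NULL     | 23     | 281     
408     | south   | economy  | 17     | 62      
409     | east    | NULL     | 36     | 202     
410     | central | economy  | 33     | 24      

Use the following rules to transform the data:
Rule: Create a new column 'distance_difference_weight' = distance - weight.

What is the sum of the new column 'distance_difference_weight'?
2013

Step 1: For each record, compute distance - weight
Example calculations:
  267 - 7 = 260
  262 - 14 = 248
  410 - 31 = 379
  ...
Step 2: Sum all derived values
Step 3: Total = 2013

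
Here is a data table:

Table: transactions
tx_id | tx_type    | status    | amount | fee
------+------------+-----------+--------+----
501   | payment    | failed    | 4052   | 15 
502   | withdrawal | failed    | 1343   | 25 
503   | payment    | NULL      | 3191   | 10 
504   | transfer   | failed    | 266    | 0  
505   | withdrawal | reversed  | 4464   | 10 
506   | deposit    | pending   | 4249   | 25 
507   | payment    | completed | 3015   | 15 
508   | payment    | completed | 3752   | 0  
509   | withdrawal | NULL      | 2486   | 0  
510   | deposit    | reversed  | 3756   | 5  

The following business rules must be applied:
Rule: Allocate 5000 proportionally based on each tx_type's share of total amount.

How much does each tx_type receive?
deposit: 1309.12, payment: 2291.16, transfer: 43.5, withdrawal: 1356.22

Step 1: Calculate total amount = 30574
Step 2: Calculate each tx_type's proportion:
  deposit: 8005/30574 = 26.18% → 1309.12
  payment: 14010/30574 = 45.82% → 2291.16
  transfer: 266/30574 = 0.87% → 43.5
  withdrawal: 8293/30574 = 27.12% → 1356.22
Step 3: Verify: sum of allocations ≈ 5000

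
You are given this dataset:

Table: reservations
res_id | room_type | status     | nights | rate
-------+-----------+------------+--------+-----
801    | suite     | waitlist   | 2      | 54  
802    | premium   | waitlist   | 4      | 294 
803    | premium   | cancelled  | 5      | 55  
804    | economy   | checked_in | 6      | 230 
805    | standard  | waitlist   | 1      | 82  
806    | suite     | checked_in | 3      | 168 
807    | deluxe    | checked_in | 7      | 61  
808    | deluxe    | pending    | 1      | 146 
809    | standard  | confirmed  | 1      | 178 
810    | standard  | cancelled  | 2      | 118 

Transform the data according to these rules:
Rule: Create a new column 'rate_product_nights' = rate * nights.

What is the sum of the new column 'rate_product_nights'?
4512

Step 1: For each record, compute rate * nights
Example calculations:
  54 * 2 = 108
  294 * 4 = 1176
  55 * 5 = 275
  ...
Step 2: Sum all derived values
Step 3: Total = 4512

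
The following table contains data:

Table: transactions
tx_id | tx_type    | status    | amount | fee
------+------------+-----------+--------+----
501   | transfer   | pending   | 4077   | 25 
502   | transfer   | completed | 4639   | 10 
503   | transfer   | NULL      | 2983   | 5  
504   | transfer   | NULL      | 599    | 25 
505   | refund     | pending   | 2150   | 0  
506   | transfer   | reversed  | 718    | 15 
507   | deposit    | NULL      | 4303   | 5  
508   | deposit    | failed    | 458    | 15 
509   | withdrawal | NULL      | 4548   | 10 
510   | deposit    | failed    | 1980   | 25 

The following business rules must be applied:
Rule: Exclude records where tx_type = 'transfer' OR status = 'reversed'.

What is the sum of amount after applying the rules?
13439

Step 1: Find records where tx_type = 'transfer' OR status = 'reversed'
Step 2: 5 records match, summing to 13016
Step 3: Original sum: 26455
Step 4: Remaining sum = 26455 - 13016 = 13439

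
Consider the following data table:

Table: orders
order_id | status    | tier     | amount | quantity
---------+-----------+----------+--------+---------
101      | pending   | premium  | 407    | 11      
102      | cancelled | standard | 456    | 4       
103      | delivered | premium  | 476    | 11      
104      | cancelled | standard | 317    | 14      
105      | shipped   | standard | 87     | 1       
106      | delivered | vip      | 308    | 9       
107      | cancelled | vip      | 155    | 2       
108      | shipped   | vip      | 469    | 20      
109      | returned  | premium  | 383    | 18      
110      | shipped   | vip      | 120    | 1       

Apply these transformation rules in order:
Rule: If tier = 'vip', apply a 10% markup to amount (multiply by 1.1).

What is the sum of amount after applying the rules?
3283.2

Step 1: Records with tier = 'vip' have total amount = 1052
Step 2: Apply multiplier: 1052 × 1.1 = 1157.2
Step 3: Other records total: 2126
Step 4: Final sum = 1157.2 + 2126 = 3283.2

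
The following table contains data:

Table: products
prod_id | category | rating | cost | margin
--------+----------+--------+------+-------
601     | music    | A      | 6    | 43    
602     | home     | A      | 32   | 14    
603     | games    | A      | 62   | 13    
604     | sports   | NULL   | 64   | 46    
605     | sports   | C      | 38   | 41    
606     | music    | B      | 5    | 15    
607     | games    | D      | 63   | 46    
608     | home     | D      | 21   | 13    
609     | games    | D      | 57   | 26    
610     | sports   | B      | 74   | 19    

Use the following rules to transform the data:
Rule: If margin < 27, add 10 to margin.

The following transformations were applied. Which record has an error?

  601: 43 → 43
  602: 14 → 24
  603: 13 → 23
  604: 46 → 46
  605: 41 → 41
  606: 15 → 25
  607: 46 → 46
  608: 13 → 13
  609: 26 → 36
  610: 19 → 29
Record 608 has an error. The correct transformed value should be 23, not 13.

Step 1: Check each record against the rule
Step 2: Record 608 has margin = 13
Step 3: Since 13 < 27, the bonus should have been applied
Step 4: Correct value = 23, but claimed value = 13
Conclusion: Record 608 has the error.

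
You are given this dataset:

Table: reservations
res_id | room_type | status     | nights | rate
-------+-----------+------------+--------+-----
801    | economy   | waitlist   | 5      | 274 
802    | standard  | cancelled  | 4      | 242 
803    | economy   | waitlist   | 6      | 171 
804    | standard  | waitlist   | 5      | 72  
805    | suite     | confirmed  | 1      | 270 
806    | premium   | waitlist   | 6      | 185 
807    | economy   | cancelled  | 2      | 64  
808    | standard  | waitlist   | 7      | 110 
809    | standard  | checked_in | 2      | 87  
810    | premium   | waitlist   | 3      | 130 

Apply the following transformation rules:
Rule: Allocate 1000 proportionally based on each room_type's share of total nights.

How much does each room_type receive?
economy: 317.07, premium: 219.51, standard: 439.02, suite: 24.39

Step 1: Calculate total nights = 41
Step 2: Calculate each room_type's proportion:
  economy: 13/41 = 31.71% → 317.07
  premium: 9/41 = 21.95% → 219.51
  standard: 18/41 = 43.90% → 439.02
  suite: 1/41 = 2.44% → 24.39
Step 3: Verify: sum of allocations ≈ 1000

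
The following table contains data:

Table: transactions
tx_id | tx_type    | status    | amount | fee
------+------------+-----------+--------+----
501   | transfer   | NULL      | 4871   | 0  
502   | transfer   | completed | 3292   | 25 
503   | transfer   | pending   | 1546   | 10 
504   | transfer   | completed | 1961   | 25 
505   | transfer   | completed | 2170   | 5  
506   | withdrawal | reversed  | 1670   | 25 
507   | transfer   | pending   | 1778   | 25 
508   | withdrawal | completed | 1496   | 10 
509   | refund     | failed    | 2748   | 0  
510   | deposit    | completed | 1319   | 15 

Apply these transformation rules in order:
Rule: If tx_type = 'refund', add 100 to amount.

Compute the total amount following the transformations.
22951

Step 1: Count records where tx_type = 'refund': 1
Step 2: Total bonus added: 1 × 100 = 100
Step 3: Original sum of amount: 22851
Step 4: Final sum = 22851 + 100 = 22951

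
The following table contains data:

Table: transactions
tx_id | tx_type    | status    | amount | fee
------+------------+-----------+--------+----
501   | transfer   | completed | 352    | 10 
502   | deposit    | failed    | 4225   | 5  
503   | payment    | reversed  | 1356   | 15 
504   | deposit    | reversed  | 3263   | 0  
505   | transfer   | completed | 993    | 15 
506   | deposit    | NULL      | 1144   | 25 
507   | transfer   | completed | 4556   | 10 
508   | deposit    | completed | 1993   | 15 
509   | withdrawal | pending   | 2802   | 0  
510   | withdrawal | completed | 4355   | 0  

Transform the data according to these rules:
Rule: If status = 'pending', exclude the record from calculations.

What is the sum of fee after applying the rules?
95

Step 1: Identify records where status = 'pending'
Step 2: The excluded records sum to 0
Step 3: Original total fee = 95
Step 4: Remaining total = 95 - 0 = 95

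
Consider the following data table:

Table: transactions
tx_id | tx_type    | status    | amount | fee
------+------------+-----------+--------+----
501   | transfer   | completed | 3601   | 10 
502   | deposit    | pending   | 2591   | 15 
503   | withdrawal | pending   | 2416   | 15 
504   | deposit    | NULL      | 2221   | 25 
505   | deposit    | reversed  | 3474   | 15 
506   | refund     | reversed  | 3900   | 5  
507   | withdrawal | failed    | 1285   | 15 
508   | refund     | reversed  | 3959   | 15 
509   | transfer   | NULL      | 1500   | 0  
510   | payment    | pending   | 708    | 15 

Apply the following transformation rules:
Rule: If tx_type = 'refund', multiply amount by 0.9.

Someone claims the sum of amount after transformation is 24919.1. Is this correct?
No, the correct result is 24869.1.

Step 1: Calculate the correct sum after transformation
Step 2: Apply multiplier 0.9 to records where tx_type = 'refund'
Step 3: Correct result = 24869.1
Step 4: Claimed result = 24919.1
Step 5: 24869.1 ≠ 24919.1
Conclusion: The claimed result is incorrect. The correct answer is 24869.1.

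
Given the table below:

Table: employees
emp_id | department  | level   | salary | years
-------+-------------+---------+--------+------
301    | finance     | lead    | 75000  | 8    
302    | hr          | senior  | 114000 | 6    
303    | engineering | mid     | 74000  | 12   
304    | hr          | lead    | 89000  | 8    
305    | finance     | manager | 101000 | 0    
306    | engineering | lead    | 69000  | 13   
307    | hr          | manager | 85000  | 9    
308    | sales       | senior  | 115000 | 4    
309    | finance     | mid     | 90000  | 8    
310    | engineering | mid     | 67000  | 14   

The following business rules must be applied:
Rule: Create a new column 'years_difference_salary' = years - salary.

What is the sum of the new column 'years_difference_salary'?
-878918

Step 1: For each record, compute years - salary
Example calculations:
  8 - 75000 = -74992
  6 - 114000 = -113994
  12 - 74000 = -73988
  ...
Step 2: Sum all derived values
Step 3: Total = -878918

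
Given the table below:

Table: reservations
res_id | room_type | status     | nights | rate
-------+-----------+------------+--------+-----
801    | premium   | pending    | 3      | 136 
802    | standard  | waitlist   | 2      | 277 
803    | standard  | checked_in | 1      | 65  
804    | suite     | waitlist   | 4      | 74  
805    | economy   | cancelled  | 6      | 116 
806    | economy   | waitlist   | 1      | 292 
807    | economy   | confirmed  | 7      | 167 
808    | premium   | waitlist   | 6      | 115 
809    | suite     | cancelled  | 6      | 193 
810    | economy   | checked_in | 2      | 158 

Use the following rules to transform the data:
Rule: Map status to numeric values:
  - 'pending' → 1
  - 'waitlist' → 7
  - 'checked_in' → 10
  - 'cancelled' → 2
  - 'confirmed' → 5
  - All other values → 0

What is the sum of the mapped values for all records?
58

Step 1: Apply mapping to each record
Step 2: Count by status:
  'pending': 1 records × 1 = 1
  'waitlist': 4 records × 7 = 28
  'checked_in': 2 records × 10 = 20
  'cancelled': 2 records × 2 = 4
  'confirmed': 1 records × 5 = 5
Step 3: Sum all mapped values = 58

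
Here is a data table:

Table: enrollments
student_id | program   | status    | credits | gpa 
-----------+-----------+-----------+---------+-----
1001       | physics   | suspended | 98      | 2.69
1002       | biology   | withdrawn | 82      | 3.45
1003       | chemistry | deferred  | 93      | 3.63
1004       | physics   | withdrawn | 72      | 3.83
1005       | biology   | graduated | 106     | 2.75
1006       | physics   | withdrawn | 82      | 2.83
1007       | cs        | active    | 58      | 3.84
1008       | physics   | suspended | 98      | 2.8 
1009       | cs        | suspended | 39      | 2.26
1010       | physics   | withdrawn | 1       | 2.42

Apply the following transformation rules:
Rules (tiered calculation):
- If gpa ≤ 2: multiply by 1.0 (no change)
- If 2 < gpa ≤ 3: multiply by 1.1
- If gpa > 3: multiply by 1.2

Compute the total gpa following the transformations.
35.02

Step 1: Tier 1 (gpa ≤ 2): 0 records, sum = 0 × 1.0 = 0.0
Step 2: Tier 2 (2 < gpa ≤ 3): 6 records, sum = 15.75 × 1.1 = 17.33
Step 3: Tier 3 (gpa > 3): 4 records, sum = 14.75 × 1.2 = 17.7
Step 4: Final sum = 0.0 + 17.33 + 17.7 = 35.02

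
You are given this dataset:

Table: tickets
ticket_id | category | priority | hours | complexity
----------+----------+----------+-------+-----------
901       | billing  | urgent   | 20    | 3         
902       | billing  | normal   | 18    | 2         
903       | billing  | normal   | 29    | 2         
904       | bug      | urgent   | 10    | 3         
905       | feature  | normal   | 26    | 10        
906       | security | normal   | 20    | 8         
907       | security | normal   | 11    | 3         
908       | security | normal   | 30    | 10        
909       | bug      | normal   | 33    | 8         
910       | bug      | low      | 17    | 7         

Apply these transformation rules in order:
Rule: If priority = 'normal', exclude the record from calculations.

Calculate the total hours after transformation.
47

Step 1: Identify records where priority = 'normal'
Step 2: The excluded records sum to 167
Step 3: Original total hours = 214
Step 4: Remaining total = 214 - 167 = 47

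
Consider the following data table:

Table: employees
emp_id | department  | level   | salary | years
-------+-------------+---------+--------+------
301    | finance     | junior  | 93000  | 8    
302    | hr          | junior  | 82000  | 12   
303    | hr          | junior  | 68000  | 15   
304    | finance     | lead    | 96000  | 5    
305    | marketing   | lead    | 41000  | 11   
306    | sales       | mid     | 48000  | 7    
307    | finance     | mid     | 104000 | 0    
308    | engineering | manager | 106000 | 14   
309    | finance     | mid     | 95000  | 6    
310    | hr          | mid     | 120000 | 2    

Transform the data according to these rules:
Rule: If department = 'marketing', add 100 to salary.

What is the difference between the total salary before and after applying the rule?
100

Step 1: Original sum of salary = 853000
Step 2: 1 records have department = 'marketing'
Step 3: Each affected record changes by 100
Step 4: Total change = 1 × 100 = 100
Step 5: New sum = 853000 + 100 = 853100
Step 6: Difference = |853100 - 853000| = 100
        (Sum increased by 100)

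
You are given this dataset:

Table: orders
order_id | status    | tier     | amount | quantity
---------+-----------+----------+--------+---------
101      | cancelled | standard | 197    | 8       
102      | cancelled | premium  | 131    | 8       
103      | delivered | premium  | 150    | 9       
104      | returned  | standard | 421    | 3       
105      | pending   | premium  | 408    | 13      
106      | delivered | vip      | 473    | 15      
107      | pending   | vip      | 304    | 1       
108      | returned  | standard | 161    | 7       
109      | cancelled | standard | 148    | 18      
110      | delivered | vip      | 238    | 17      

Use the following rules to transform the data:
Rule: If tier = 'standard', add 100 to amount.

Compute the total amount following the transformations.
3031

Step 1: Count records where tier = 'standard': 4
Step 2: Total bonus added: 4 × 100 = 400
Step 3: Original sum of amount: 2631
Step 4: Final sum = 2631 + 400 = 3031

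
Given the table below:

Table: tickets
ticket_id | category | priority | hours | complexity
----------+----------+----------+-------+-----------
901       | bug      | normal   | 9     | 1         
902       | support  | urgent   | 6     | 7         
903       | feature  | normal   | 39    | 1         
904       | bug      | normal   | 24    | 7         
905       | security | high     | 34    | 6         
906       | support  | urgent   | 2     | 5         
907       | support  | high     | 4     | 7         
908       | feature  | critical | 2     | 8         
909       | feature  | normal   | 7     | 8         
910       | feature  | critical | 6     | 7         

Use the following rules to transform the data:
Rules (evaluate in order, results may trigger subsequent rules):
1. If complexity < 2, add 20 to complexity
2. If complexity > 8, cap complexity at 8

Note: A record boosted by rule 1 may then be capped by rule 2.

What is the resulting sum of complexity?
71

Step 1: Apply rule 1 to records with complexity < 2
  - 2 records get bonus of 20
  - Of these, 2 records then exceed 8 and get capped
Step 2: Apply rule 2 to records with complexity > 8
  - 0 records (original) are capped
Step 3: Calculate final sum = 71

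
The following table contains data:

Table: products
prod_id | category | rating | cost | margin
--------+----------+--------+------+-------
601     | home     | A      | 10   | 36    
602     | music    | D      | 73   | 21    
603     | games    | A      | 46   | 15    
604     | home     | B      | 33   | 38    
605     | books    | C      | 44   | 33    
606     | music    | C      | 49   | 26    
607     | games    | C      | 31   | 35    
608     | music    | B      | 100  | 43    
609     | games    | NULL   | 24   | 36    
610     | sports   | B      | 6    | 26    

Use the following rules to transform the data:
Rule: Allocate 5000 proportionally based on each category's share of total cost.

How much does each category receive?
books: 528.85, games: 1213.94, home: 516.83, music: 2668.27, sports: 72.12

Step 1: Calculate total cost = 416
Step 2: Calculate each category's proportion:
  books: 44/416 = 10.58% → 528.85
  games: 101/416 = 24.28% → 1213.94
  home: 43/416 = 10.34% → 516.83
  music: 222/416 = 53.37% → 2668.27
  sports: 6/416 = 1.44% → 72.12
Step 3: Verify: sum of allocations ≈ 5000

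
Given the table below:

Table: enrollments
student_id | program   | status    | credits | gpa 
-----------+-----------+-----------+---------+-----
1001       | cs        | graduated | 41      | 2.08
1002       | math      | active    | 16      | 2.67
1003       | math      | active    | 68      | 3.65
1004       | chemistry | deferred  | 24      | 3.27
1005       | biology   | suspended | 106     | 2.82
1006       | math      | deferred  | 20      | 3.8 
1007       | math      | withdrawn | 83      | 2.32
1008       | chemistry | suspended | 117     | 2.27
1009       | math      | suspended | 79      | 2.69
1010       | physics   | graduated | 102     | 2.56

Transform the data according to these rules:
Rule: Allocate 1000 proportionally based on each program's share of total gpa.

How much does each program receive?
biology: 100.25, chemistry: 196.94, cs: 73.94, math: 537.86, physics: 91.01

Step 1: Calculate total gpa = 28.13
Step 2: Calculate each program's proportion:
  biology: 2.82/28.13 = 10.02% → 100.25
  chemistry: 5.54/28.13 = 19.69% → 196.94
  cs: 2.08/28.13 = 7.39% → 73.94
  math: 15.13/28.13 = 53.79% → 537.86
  physics: 2.56/28.13 = 9.10% → 91.01
Step 3: Verify: sum of allocations ≈ 1000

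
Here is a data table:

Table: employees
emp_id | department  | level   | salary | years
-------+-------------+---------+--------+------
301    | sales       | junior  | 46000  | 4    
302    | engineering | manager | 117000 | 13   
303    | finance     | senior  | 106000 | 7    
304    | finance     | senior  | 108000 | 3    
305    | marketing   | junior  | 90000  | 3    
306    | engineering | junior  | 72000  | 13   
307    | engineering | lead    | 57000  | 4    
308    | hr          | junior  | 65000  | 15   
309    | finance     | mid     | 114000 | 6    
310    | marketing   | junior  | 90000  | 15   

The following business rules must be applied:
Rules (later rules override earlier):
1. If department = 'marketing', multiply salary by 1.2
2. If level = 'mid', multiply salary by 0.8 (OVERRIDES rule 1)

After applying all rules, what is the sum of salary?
878200.0

Step 1: Rule 2 takes priority for records with level = 'mid'
  - 1 records: 114000 × 0.8 = 91200.0
Step 2: Rule 1 applies to remaining records with department = 'marketing'
  - 2 records: 180000 × 1.2 = 216000.0
Step 3: Other records unchanged: 571000
Step 4: Final sum = 91200.0 + 216000.0 + 571000 = 878200.0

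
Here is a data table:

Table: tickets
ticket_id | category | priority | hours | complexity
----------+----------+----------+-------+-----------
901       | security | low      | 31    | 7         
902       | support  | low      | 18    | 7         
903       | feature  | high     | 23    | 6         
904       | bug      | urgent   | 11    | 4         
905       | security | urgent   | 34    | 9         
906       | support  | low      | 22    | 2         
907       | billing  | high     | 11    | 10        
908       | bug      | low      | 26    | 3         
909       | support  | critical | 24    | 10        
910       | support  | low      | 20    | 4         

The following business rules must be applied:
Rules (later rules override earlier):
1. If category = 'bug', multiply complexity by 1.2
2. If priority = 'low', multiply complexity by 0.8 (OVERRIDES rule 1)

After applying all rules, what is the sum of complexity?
58.2

Step 1: Rule 2 takes priority for records with priority = 'low'
  - 5 records: 23 × 0.8 = 18.4
Step 2: Rule 1 applies to remaining records with category = 'bug'
  - 1 records: 4 × 1.2 = 4.8
Step 3: Other records unchanged: 35
Step 4: Final sum = 18.4 + 4.8 + 35 = 58.2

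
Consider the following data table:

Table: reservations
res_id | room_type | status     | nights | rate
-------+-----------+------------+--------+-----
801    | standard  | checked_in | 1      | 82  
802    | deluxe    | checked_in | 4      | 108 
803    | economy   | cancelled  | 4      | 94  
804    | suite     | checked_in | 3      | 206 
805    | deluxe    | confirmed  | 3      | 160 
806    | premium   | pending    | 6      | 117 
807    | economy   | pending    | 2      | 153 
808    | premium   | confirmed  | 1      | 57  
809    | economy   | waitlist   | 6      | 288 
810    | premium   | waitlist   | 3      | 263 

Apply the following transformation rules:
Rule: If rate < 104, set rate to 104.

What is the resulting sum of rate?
1607

Step 1: 3 records have rate < 104
Step 2: These records originally summed to 233
Step 3: After setting to minimum: 3 × 104 = 312
Step 4: Unaffected records sum: 1295
Step 5: Final sum = 312 + 1295 = 1607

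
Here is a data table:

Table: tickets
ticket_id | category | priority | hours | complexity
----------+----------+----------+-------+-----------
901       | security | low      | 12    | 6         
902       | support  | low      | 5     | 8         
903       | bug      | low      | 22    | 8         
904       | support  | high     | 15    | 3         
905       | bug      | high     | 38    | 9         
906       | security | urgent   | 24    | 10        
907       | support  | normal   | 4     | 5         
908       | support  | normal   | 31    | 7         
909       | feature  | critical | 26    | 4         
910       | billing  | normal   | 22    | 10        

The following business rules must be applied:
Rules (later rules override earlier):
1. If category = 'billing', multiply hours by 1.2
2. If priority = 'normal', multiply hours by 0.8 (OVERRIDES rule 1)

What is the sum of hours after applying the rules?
187.6

Step 1: Rule 2 takes priority for records with priority = 'normal'
  - 3 records: 57 × 0.8 = 45.6
Step 2: Rule 1 applies to remaining records with category = 'billing'
  - 0 records: 0 × 1.2 = 0.0
Step 3: Other records unchanged: 142
Step 4: Final sum = 45.6 + 0.0 + 142 = 187.6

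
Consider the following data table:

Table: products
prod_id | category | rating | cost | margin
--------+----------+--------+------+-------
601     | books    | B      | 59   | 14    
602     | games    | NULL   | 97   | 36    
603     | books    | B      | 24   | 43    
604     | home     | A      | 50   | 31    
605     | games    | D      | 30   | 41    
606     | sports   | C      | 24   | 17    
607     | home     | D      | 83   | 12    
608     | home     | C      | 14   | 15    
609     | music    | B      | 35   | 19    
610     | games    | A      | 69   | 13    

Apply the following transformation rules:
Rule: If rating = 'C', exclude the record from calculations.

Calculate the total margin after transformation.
209

Step 1: Identify records where rating = 'C'
Step 2: The excluded records sum to 32
Step 3: Original total margin = 241
Step 4: Remaining total = 241 - 32 = 209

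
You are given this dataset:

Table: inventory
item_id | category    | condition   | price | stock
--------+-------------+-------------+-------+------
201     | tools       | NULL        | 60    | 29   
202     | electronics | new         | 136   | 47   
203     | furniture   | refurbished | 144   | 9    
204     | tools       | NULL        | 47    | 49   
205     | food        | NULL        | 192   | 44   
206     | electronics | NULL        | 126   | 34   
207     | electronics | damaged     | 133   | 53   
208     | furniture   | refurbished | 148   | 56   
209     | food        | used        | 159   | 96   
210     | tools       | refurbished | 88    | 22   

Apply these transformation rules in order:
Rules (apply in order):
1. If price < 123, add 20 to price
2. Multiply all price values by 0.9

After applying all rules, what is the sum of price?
1163.7

Step 1: Apply Rule 1 - Add 20 to records with price < 123
  - 3 records affected: 195 + (3 × 20) = 255
  - Unaffected records: 1038
  - Sum after Rule 1: 1293
Step 2: Apply Rule 2 - Multiply all by 0.9
  - 1293 × 0.9 = 1163.7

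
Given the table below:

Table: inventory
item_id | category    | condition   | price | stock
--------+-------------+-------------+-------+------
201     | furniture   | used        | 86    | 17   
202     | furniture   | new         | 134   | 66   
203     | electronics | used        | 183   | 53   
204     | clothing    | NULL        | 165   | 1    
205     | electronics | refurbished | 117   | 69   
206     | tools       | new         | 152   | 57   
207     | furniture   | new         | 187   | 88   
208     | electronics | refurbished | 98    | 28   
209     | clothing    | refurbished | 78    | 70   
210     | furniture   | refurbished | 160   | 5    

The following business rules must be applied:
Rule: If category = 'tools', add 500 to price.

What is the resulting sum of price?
1860

Step 1: Count records where category = 'tools': 1
Step 2: Total bonus added: 1 × 500 = 500
Step 3: Original sum of price: 1360
Step 4: Final sum = 1360 + 500 = 1860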